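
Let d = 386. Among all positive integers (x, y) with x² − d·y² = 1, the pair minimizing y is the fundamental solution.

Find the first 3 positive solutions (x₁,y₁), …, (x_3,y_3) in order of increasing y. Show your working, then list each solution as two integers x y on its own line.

√386 = [19; 1,1,1,4,1,18,1,4,1,1,1,38, …], period ℓ=12 (even) → k=11
step 0: (19, 1)  from 19·(1,0) + (0,1)
…
step 2: (39, 2)  from 1·(20,1) + (19,1)
step 3: (59, 3)  from 1·(39,2) + (20,1)
…
step 6: (6287, 320)  from 18·(334,17) + (275,14)
…
step 9: (39392, 2005)  from 1·(32771,1668) + (6621,337)
step 10: (72163, 3673)  from 1·(39392,2005) + (32771,1668)
step 11: (111555, 5678)  from 1·(72163,3673) + (39392,2005)
(x₁, y₁) = (111555, 5678);  111555² − 386·5678² = 1 ✓
n=2: (111555,5678)∘(111555,5678) = (111555·111555+386·5678·5678, 111555·5678+5678·111555) = (24889036049,1266818580)
n=3: (24889036049,1266818580)∘(111555,5678) = (111555·24889036049+386·5678·1266818580, 111555·1266818580+5678·24889036049) = (5552992832780835,282639893378122)

111555 5678
24889036049 1266818580
5552992832780835 282639893378122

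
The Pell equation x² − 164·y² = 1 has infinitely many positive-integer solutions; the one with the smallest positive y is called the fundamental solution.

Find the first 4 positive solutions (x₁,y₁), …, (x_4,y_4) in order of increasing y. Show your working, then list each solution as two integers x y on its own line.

2049 160
8396801 655680
34410088449 2686976480
141012534067201 11011228959360

√164 = [12; 1,4,6,4,1,24, …], period ℓ=6 (even) → k=5
i=0: a=12 ⇒ p=12, q=1
…
i=2: a=4 ⇒ p=64, q=5
…
i=4: a=4 ⇒ p=1652, q=129
i=5: a=1 ⇒ p=2049, q=160
→ (2049, 160).  Check: 2049²=4198401, 164·160²=4198400, difference 1.
k=2:  x_2 = 2049·2049+164·160·160 = 8396801,  y_2 = 2049·160+160·2049 = 655680
k=3:  x_3 = 2049·8396801+164·160·655680 = 34410088449,  y_3 = 2049·655680+160·8396801 = 2686976480
k=4:  x_4 = 2049·34410088449+164·160·2686976480 = 141012534067201,  y_4 = 2049·2686976480+160·34410088449 = 11011228959360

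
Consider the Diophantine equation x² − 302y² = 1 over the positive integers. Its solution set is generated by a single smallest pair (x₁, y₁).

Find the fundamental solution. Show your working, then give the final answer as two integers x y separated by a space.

4276623 246092

√302 → a₀=17, period (2,1,1,1,4,…,1,2,34); ℓ=16 even so k=15
i=0: a=17 ⇒ p=17, q=1
…
i=2: a=1 ⇒ p=52, q=3
…
i=5: a=4 ⇒ p=643, q=37
i=6: a=2 ⇒ p=1425, q=82
…
i=8: a=16 ⇒ p=34513, q=1986
i=9: a=1 ⇒ p=36581, q=2105
i=10: a=2 ⇒ p=107675, q=6196
i=11: a=4 ⇒ p=467281, q=26889
…
i=13: a=1 ⇒ p=1042237, q=59974
i=14: a=1 ⇒ p=1617193, q=93059
i=15: a=2 ⇒ p=4276623, q=246092
(x₁, y₁) = (4276623, 246092);  4276623² − 302·246092² = 1 ✓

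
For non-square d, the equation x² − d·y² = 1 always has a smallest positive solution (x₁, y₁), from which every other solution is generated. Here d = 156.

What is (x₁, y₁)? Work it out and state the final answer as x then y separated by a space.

d=156: √d = [12; 2,24] (ℓ=2, even), read p_1/q_1
k=0  a_k=12  p_k/q_k = 12/1
k=1  a_k=2  p_k/q_k = 25/2
(x₁, y₁) = (25, 2);  25² − 156·2² = 1 ✓

25 2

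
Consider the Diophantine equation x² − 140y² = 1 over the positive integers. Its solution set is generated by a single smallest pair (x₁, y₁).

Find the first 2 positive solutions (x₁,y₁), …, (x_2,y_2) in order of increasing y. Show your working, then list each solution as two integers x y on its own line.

71 6
10081 852

√140 = [11; 1,4,1,22, …], period ℓ=4 (even) → k=3
i=0: a=11 ⇒ p=11, q=1
…
i=2: a=4 ⇒ p=59, q=5
i=3: a=1 ⇒ p=71, q=6
(x₁, y₁) = (71, 6);  71² − 140·6² = 1 ✓
n=2: (71,6)∘(71,6) = (71·71+140·6·6, 71·6+6·71) = (10081,852)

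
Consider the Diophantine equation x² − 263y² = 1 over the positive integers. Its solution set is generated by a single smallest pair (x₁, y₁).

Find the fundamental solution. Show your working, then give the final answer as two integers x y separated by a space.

139128 8579

√263 → a₀=16, period (4,1,1,1,1,15,1,1,1,1,4,32); ℓ=12 even so k=11
step 0: (16, 1)  from 16·(1,0) + (0,1)
step 1: (65, 4)  from 4·(16,1) + (1,0)
step 2: (81, 5)  from 1·(65,4) + (16,1)
…
step 4: (227, 14)  from 1·(146,9) + (81,5)
…
step 6: (5822, 359)  from 15·(373,23) + (227,14)
step 7: (6195, 382)  from 1·(5822,359) + (373,23)
step 8: (12017, 741)  from 1·(6195,382) + (5822,359)
step 9: (18212, 1123)  from 1·(12017,741) + (6195,382)
step 10: (30229, 1864)  from 1·(18212,1123) + (12017,741)
step 11: (139128, 8579)  from 4·(30229,1864) + (18212,1123)
→ (139128, 8579).  Check: 139128²=19356600384, 263·8579²=19356600383, difference 1.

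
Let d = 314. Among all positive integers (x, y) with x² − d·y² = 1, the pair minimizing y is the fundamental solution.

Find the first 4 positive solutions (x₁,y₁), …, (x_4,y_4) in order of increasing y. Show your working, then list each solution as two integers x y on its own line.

[17; 1,2,1,1,2,1,34] for √314; ℓ=7 ⇒ convergent index 13
k=0  a_k=17  p_k/q_k = 17/1
…
k=3  a_k=1  p_k/q_k = 71/4
…
k=7  a_k=34  p_k/q_k = 15381/868
…
k=12  a_k=2  p_k/q_k = 282617/15949
k=13  a_k=1  p_k/q_k = 392499/22150
fundamental: x₁=392499, y₁=22150  (since 154055465001 − 314·490622500 = 1)
n=2: (392499,22150)∘(392499,22150) = (392499·392499+314·22150·22150, 392499·22150+22150·392499) = (308110930001,17387705700)
n=3: (308110930001,17387705700)∘(392499,22150) = (392499·308110930001+314·22150·17387705700, 392499·17387705700+22150·308110930001) = (241866463828532499,13649314199066450)
n=4: (241866463828532499,13649314199066450)∘(392499,22150) = (392499·241866463828532499+314·22150·13649314199066450, 392499·13649314199066450+22150·241866463828532499) = (189864690372162243720001,10714684347621377411400)

392499 22150
308110930001 17387705700
241866463828532499 13649314199066450
189864690372162243720001 10714684347621377411400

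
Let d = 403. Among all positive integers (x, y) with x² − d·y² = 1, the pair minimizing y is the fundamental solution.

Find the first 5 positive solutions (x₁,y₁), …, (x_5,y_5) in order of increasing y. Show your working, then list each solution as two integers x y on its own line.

√403 = [20; 13,2,1,3,1,3,1,2,13,40, …], period ℓ=10 (even) → k=9
k=0  a_k=20  p_k/q_k = 20/1
k=1  a_k=13  p_k/q_k = 261/13
k=2  a_k=2  p_k/q_k = 542/27
…
k=7  a_k=1  p_k/q_k = 17967/895
k=8  a_k=2  p_k/q_k = 50147/2498
k=9  a_k=13  p_k/q_k = 669878/33369
(x₁, y₁) = (669878, 33369);  669878² − 403·33369² = 1 ✓
(669878+33369√403)^2 = 897473069767 + 44706317964√403
(669878+33369√403)^3 = 1202394930058086974 + 59895557730143415√403
(669878+33369√403)^4 = 1610915821914004898868577 + 80245432842261314788776√403
(669878+33369√403)^5 = 2158234137903017152358511160238 + 107509300122956754498421235241√403

669878 33369
897473069767 44706317964
1202394930058086974 59895557730143415
1610915821914004898868577 80245432842261314788776
2158234137903017152358511160238 107509300122956754498421235241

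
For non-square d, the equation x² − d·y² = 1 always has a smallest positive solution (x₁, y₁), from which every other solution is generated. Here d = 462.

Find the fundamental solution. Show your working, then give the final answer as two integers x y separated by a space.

d=462: √d = [21; 2,42] (ℓ=2, even), read p_1/q_1
k=0  a_k=21  p_k/q_k = 21/1
k=1  a_k=2  p_k/q_k = 43/2
fundamental: x₁=43, y₁=2  (since 1849 − 462·4 = 1)

43 2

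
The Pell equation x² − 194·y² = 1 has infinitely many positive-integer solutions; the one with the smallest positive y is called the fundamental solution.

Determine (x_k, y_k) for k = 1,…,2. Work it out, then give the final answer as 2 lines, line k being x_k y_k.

d=194: √d = [13; 1,12,1,26] (ℓ=4, even), read p_3/q_3
step 0: (13, 1)  from 13·(1,0) + (0,1)
…
step 2: (181, 13)  from 12·(14,1) + (13,1)
step 3: (195, 14)  from 1·(181,13) + (14,1)
fundamental: x₁=195, y₁=14  (since 38025 − 194·196 = 1)
(x_2, y_2) = (195·195 + 194·14·14, 195·14 + 14·195) = (76049, 5460)

195 14
76049 5460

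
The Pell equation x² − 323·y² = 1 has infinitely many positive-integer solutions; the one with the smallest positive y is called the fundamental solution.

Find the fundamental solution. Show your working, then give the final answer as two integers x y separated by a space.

√323 = [17; 1,34, …], period ℓ=2 (even) → k=1
i=0: a=17 ⇒ p=17, q=1
i=1: a=1 ⇒ p=18, q=1
fundamental: x₁=18, y₁=1  (since 324 − 323·1 = 1)

18 1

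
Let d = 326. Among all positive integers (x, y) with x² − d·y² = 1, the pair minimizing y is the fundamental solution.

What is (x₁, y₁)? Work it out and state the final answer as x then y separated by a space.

325 18

√326 = [18; 18,36, …], period ℓ=2 (even) → k=1
k=0  a_k=18  p_k/q_k = 18/1
k=1  a_k=18  p_k/q_k = 325/18
fundamental: x₁=325, y₁=18  (since 105625 − 326·324 = 1)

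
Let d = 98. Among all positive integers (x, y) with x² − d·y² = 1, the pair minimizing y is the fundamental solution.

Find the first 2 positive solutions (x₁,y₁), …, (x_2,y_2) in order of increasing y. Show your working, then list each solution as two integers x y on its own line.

99 10
19601 1980

√98 → a₀=9, period (1,8,1,18); ℓ=4 even so k=3
k=0  a_k=9  p_k/q_k = 9/1
k=1  a_k=1  p_k/q_k = 10/1
k=2  a_k=8  p_k/q_k = 89/9
k=3  a_k=1  p_k/q_k = 99/10
fundamental: x₁=99, y₁=10  (since 9801 − 98·100 = 1)
k=2:  x_2 = 99·99+98·10·10 = 19601,  y_2 = 99·10+10·99 = 1980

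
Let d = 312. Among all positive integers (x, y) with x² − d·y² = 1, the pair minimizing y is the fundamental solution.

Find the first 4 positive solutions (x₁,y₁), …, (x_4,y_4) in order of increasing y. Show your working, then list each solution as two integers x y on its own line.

√312 → a₀=17, period (1,1,1,34); ℓ=4 even so k=3
i=0: a=17 ⇒ p=17, q=1
…
i=2: a=1 ⇒ p=35, q=2
i=3: a=1 ⇒ p=53, q=3
fundamental: x₁=53, y₁=3  (since 2809 − 312·9 = 1)
k=2:  x_2 = 53·53+312·3·3 = 5617,  y_2 = 53·3+3·53 = 318
k=3:  x_3 = 53·5617+312·3·318 = 595349,  y_3 = 53·318+3·5617 = 33705
k=4:  x_4 = 53·595349+312·3·33705 = 63101377,  y_4 = 53·33705+3·595349 = 3572412

53 3
5617 318
595349 33705
63101377 3572412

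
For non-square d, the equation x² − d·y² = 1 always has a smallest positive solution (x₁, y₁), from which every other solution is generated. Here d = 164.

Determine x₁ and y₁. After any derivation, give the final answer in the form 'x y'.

2049 160

d=164: √d = [12; 1,4,6,4,1,24] (ℓ=6, even), read p_5/q_5
a_0=12:  p_0=12·1+0=12,  q_0=12·0+1=1
a_1=1:  p_1=1·12+1=13,  q_1=1·1+0=1
…
a_4=4:  p_4=4·397+64=1652,  q_4=4·31+5=129
a_5=1:  p_5=1·1652+397=2049,  q_5=1·129+31=160
→ (2049, 160).  Check: 2049²=4198401, 164·160²=4198400, difference 1.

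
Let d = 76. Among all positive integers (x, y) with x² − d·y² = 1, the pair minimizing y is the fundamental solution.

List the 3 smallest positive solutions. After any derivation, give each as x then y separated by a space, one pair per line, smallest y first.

57799 6630
6681448801 766414740
772362118440199 88596011107890

√76 = [8; 1,2,1,1,5,4,5,1,1,2,1,16, …], period ℓ=12 (even) → k=11
a_0=8:  p_0=8·1+0=8,  q_0=8·0+1=1
a_1=1:  p_1=1·8+1=9,  q_1=1·1+0=1
…
a_4=1:  p_4=1·35+26=61,  q_4=1·4+3=7
a_5=5:  p_5=5·61+35=340,  q_5=5·7+4=39
…
a_9=1:  p_9=1·8866+7445=16311,  q_9=1·1017+854=1871
a_10=2:  p_10=2·16311+8866=41488,  q_10=2·1871+1017=4759
a_11=1:  p_11=1·41488+16311=57799,  q_11=1·4759+1871=6630
(x₁, y₁) = (57799, 6630);  57799² − 76·6630² = 1 ✓
k=2:  x_2 = 57799·57799+76·6630·6630 = 6681448801,  y_2 = 57799·6630+6630·57799 = 766414740
k=3:  x_3 = 57799·6681448801+76·6630·766414740 = 772362118440199,  y_3 = 57799·766414740+6630·6681448801 = 88596011107890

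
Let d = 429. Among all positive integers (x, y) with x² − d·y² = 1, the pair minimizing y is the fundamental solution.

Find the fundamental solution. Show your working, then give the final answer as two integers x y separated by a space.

1524095 73584

√429 → a₀=20, period (1,2,2,9,1,12,1,9,2,2,1,40); ℓ=12 even so k=11
i=0: a=20 ⇒ p=20, q=1
i=1: a=1 ⇒ p=21, q=1
…
i=3: a=2 ⇒ p=145, q=7
i=4: a=9 ⇒ p=1367, q=66
i=5: a=1 ⇒ p=1512, q=73
…
i=8: a=9 ⇒ p=208718, q=10077
i=9: a=2 ⇒ p=438459, q=21169
i=10: a=2 ⇒ p=1085636, q=52415
i=11: a=1 ⇒ p=1524095, q=73584
fundamental: x₁=1524095, y₁=73584  (since 2322865569025 − 429·5414605056 = 1)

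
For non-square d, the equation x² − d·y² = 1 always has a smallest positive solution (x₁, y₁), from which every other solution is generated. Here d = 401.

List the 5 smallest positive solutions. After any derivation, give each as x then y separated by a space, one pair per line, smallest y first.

801 40
1283201 64080
2055687201 102656120
3293209612801 164455040160
5275719744020001 263456871680200

√401 → a₀=20, period (40); ℓ=1 odd so k=1
i=0: a=20 ⇒ p=20, q=1
i=1: a=40 ⇒ p=801, q=40
(x₁, y₁) = (801, 40);  801² − 401·40² = 1 ✓
k=2:  x_2 = 801·801+401·40·40 = 1283201,  y_2 = 801·40+40·801 = 64080
k=3:  x_3 = 801·1283201+401·40·64080 = 2055687201,  y_3 = 801·64080+40·1283201 = 102656120
k=4:  x_4 = 801·2055687201+401·40·102656120 = 3293209612801,  y_4 = 801·102656120+40·2055687201 = 164455040160
k=5:  x_5 = 801·3293209612801+401·40·164455040160 = 5275719744020001,  y_5 = 801·164455040160+40·3293209612801 = 263456871680200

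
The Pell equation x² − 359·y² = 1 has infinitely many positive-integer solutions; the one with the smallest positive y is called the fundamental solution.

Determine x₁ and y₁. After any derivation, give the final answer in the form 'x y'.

360 19

√359 = [18; 1,17,1,36, …], period ℓ=4 (even) → k=3
k=0  a_k=18  p_k/q_k = 18/1
k=1  a_k=1  p_k/q_k = 19/1
k=2  a_k=17  p_k/q_k = 341/18
k=3  a_k=1  p_k/q_k = 360/19
→ (360, 19).  Check: 360²=129600, 359·19²=129599, difference 1.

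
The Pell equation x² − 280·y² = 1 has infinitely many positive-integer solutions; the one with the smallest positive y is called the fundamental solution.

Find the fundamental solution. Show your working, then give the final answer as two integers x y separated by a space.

251 15

√280 = [16; 1,2,1,2,1,32, …], period ℓ=6 (even) → k=5
a_0=16:  p_0=16·1+0=16,  q_0=16·0+1=1
…
a_2=2:  p_2=2·17+16=50,  q_2=2·1+1=3
a_3=1:  p_3=1·50+17=67,  q_3=1·3+1=4
a_4=2:  p_4=2·67+50=184,  q_4=2·4+3=11
a_5=1:  p_5=1·184+67=251,  q_5=1·11+4=15
(x₁, y₁) = (251, 15);  251² − 280·15² = 1 ✓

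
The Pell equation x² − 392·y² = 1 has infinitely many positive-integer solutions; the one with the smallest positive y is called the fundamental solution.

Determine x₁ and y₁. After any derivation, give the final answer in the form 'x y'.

d=392: √d = [19; 1,3,1,38] (ℓ=4, even), read p_3/q_3
a_0=19:  p_0=19·1+0=19,  q_0=19·0+1=1
a_1=1:  p_1=1·19+1=20,  q_1=1·1+0=1
a_2=3:  p_2=3·20+19=79,  q_2=3·1+1=4
a_3=1:  p_3=1·79+20=99,  q_3=1·4+1=5
(x₁, y₁) = (99, 5);  99² − 392·5² = 1 ✓

99 5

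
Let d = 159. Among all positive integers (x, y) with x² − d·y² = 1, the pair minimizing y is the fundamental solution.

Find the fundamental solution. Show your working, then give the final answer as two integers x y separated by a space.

[12; 1,1,1,1,3,1,1,1,1,24] for √159; ℓ=10 ⇒ convergent index 9
a_0=12:  p_0=12·1+0=12,  q_0=12·0+1=1
a_1=1:  p_1=1·12+1=13,  q_1=1·1+0=1
a_2=1:  p_2=1·13+12=25,  q_2=1·1+1=2
a_3=1:  p_3=1·25+13=38,  q_3=1·2+1=3
…
a_5=3:  p_5=3·63+38=227,  q_5=3·5+3=18
a_6=1:  p_6=1·227+63=290,  q_6=1·18+5=23
a_7=1:  p_7=1·290+227=517,  q_7=1·23+18=41
a_8=1:  p_8=1·517+290=807,  q_8=1·41+23=64
a_9=1:  p_9=1·807+517=1324,  q_9=1·64+41=105
→ (1324, 105).  Check: 1324²=1752976, 159·105²=1752975, difference 1.

1324 105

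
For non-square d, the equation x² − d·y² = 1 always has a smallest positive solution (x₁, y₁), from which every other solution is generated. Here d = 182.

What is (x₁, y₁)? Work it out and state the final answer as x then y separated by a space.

27 2

[13; 2,26] for √182; ℓ=2 ⇒ convergent index 1
i=0: a=13 ⇒ p=13, q=1
i=1: a=2 ⇒ p=27, q=2
(x₁, y₁) = (27, 2);  27² − 182·2² = 1 ✓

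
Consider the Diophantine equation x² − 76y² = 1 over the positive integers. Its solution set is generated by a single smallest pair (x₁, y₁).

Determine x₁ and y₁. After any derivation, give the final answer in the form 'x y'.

√76 = [8; 1,2,1,1,5,4,5,1,1,2,1,16, …], period ℓ=12 (even) → k=11
k=0  a_k=8  p_k/q_k = 8/1
k=1  a_k=1  p_k/q_k = 9/1
…
k=3  a_k=1  p_k/q_k = 35/4
…
k=6  a_k=4  p_k/q_k = 1421/163
k=7  a_k=5  p_k/q_k = 7445/854
…
k=10  a_k=2  p_k/q_k = 41488/4759
k=11  a_k=1  p_k/q_k = 57799/6630
(x₁, y₁) = (57799, 6630);  57799² − 76·6630² = 1 ✓

57799 6630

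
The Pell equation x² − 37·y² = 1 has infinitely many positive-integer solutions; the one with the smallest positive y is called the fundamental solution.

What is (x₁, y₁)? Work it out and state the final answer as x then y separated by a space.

√37 = [6; 12, …], period ℓ=1 (odd) → k=1
i=0: a=6 ⇒ p=6, q=1
i=1: a=12 ⇒ p=73, q=12
fundamental: x₁=73, y₁=12  (since 5329 − 37·144 = 1)

73 12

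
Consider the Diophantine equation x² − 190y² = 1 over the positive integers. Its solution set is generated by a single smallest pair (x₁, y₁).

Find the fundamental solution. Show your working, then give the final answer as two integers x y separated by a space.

52021 3774

√190 = [13; 1,3,1,1,1,…,3,1,26, …], period ℓ=14 (even) → k=13
step 0: (13, 1)  from 13·(1,0) + (0,1)
…
step 4: (124, 9)  from 1·(69,5) + (55,4)
…
step 7: (1213, 88)  from 2·(510,37) + (193,14)
step 8: (2936, 213)  from 2·(1213,88) + (510,37)
…
step 10: (7085, 514)  from 1·(4149,301) + (2936,213)
step 11: (11234, 815)  from 1·(7085,514) + (4149,301)
step 12: (40787, 2959)  from 3·(11234,815) + (7085,514)
step 13: (52021, 3774)  from 1·(40787,2959) + (11234,815)
(x₁, y₁) = (52021, 3774);  52021² − 190·3774² = 1 ✓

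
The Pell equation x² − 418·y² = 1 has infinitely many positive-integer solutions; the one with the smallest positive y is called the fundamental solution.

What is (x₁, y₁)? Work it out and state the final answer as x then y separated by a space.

[20; 2,4,20,4,2,40] for √418; ℓ=6 ⇒ convergent index 5
k=0  a_k=20  p_k/q_k = 20/1
k=1  a_k=2  p_k/q_k = 41/2
k=2  a_k=4  p_k/q_k = 184/9
…
k=4  a_k=4  p_k/q_k = 15068/737
k=5  a_k=2  p_k/q_k = 33857/1656
→ (33857, 1656).  Check: 33857²=1146296449, 418·1656²=1146296448, difference 1.

33857 1656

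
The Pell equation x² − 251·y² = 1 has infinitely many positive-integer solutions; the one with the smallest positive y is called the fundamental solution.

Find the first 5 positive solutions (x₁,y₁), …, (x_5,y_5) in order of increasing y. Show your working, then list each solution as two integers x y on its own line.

3674890 231957
27009633024199 1704832919460
198514860608593651330 12530146894788486843
1459040552203802437039183201 92093823044376819996025080
10723627069776264560841239313394450 676869338735087333923490423995557

√251 = [15; 1,5,2,1,2,…,5,1,30, …], period ℓ=14 (even) → k=13
a_0=15:  p_0=15·1+0=15,  q_0=15·0+1=1
…
a_3=2:  p_3=2·95+16=206,  q_3=2·6+1=13
a_4=1:  p_4=1·206+95=301,  q_4=1·13+6=19
a_5=2:  p_5=2·301+206=808,  q_5=2·19+13=51
a_6=2:  p_6=2·808+301=1917,  q_6=2·51+19=121
a_7=15:  p_7=15·1917+808=29563,  q_7=15·121+51=1866
a_8=2:  p_8=2·29563+1917=61043,  q_8=2·1866+121=3853
…
a_10=1:  p_10=1·151649+61043=212692,  q_10=1·9572+3853=13425
…
a_12=5:  p_12=5·577033+212692=3097857,  q_12=5·36422+13425=195535
a_13=1:  p_13=1·3097857+577033=3674890,  q_13=1·195535+36422=231957
fundamental: x₁=3674890, y₁=231957  (since 13504816512100 − 251·53804049849 = 1)
(3674890+231957√251)^2 = 27009633024199 + 1704832919460√251
(3674890+231957√251)^3 = 198514860608593651330 + 12530146894788486843√251
(3674890+231957√251)^4 = 1459040552203802437039183201 + 92093823044376819996025080√251
(3674890+231957√251)^5 = 10723627069776264560841239313394450 + 676869338735087333923490423995557√251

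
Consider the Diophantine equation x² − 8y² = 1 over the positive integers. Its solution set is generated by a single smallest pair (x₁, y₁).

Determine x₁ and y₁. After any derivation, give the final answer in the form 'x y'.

3 1

√8 → a₀=2, period (1,4); ℓ=2 even so k=1
i=0: a=2 ⇒ p=2, q=1
i=1: a=1 ⇒ p=3, q=1
→ (3, 1).  Check: 3²=9, 8·1²=8, difference 1.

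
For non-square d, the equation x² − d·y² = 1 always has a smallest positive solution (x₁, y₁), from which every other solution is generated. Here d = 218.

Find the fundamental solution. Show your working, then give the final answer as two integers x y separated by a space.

126003 8534

√218 = [14; 1,3,3,1,28, …], period ℓ=5 (odd) → k=9
k=0  a_k=14  p_k/q_k = 14/1
…
k=3  a_k=3  p_k/q_k = 192/13
k=4  a_k=1  p_k/q_k = 251/17
k=5  a_k=28  p_k/q_k = 7220/489
…
k=8  a_k=3  p_k/q_k = 96370/6527
k=9  a_k=1  p_k/q_k = 126003/8534
fundamental: x₁=126003, y₁=8534  (since 15876756009 − 218·72829156 = 1)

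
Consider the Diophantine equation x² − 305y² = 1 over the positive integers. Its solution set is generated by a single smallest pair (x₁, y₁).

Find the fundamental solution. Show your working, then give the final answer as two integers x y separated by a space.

√305 = [17; 2,6,2,34, …], period ℓ=4 (even) → k=3
k=0  a_k=17  p_k/q_k = 17/1
…
k=2  a_k=6  p_k/q_k = 227/13
k=3  a_k=2  p_k/q_k = 489/28
fundamental: x₁=489, y₁=28  (since 239121 − 305·784 = 1)

489 28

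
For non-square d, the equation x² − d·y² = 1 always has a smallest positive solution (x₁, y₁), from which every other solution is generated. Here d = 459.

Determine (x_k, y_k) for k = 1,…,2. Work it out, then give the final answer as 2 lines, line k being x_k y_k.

√459 → a₀=21, period (2,2,1,4,21,4,1,2,2,42); ℓ=10 even so k=9
step 0: (21, 1)  from 21·(1,0) + (0,1)
…
step 3: (150, 7)  from 1·(107,5) + (43,2)
step 4: (707, 33)  from 4·(150,7) + (107,5)
step 5: (14997, 700)  from 21·(707,33) + (150,7)
step 6: (60695, 2833)  from 4·(14997,700) + (707,33)
step 7: (75692, 3533)  from 1·(60695,2833) + (14997,700)
step 8: (212079, 9899)  from 2·(75692,3533) + (60695,2833)
step 9: (499850, 23331)  from 2·(212079,9899) + (75692,3533)
→ (499850, 23331).  Check: 499850²=249850022500, 459·23331²=249850022499, difference 1.
k=2:  x_2 = 499850·499850+459·23331·23331 = 499700044999,  y_2 = 499850·23331+23331·499850 = 23324000700

499850 23331
499700044999 23324000700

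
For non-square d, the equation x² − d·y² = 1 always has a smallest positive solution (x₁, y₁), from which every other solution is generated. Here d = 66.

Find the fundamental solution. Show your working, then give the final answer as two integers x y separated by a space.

d=66: √d = [8; 8,16] (ℓ=2, even), read p_1/q_1
k=0  a_k=8  p_k/q_k = 8/1
k=1  a_k=8  p_k/q_k = 65/8
→ (65, 8).  Check: 65²=4225, 66·8²=4224, difference 1.

65 8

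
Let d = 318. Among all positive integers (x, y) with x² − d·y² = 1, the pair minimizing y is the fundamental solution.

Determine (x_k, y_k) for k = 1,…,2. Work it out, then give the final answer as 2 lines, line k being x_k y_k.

√318 → a₀=17, period (1,4,1,34); ℓ=4 even so k=3
k=0  a_k=17  p_k/q_k = 17/1
…
k=2  a_k=4  p_k/q_k = 89/5
k=3  a_k=1  p_k/q_k = 107/6
fundamental: x₁=107, y₁=6  (since 11449 − 318·36 = 1)
k=2:  x_2 = 107·107+318·6·6 = 22897,  y_2 = 107·6+6·107 = 1284

107 6
22897 1284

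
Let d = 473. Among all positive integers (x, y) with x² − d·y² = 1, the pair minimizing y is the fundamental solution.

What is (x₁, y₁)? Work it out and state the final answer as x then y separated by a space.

[21; 1,2,1,42] for √473; ℓ=4 ⇒ convergent index 3
a_0=21:  p_0=21·1+0=21,  q_0=21·0+1=1
a_1=1:  p_1=1·21+1=22,  q_1=1·1+0=1
a_2=2:  p_2=2·22+21=65,  q_2=2·1+1=3
a_3=1:  p_3=1·65+22=87,  q_3=1·3+1=4
→ (87, 4).  Check: 87²=7569, 473·4²=7568, difference 1.

87 4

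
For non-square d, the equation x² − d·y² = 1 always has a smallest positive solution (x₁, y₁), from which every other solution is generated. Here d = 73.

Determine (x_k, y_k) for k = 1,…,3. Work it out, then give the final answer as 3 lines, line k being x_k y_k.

2281249 267000
10408194000001 1218186966000
47487364308614281249 5557975596000801000

d=73: √d = [8; 1,1,5,5,1,1,16] (ℓ=7, odd), read p_13/q_13
k=0  a_k=8  p_k/q_k = 8/1
k=1  a_k=1  p_k/q_k = 9/1
k=2  a_k=1  p_k/q_k = 17/2
k=3  a_k=5  p_k/q_k = 94/11
…
k=5  a_k=1  p_k/q_k = 581/68
k=6  a_k=1  p_k/q_k = 1068/125
k=7  a_k=16  p_k/q_k = 17669/2068
…
k=9  a_k=1  p_k/q_k = 36406/4261
…
k=12  a_k=1  p_k/q_k = 1241008/145249
k=13  a_k=1  p_k/q_k = 2281249/267000
fundamental: x₁=2281249, y₁=267000  (since 5204097000001 − 73·71289000000 = 1)
(x_2, y_2) = (2281249·2281249 + 73·267000·267000, 2281249·267000 + 267000·2281249) = (10408194000001, 1218186966000)
(x_3, y_3) = (2281249·10408194000001 + 73·267000·1218186966000, 2281249·1218186966000 + 267000·10408194000001) = (47487364308614281249, 5557975596000801000)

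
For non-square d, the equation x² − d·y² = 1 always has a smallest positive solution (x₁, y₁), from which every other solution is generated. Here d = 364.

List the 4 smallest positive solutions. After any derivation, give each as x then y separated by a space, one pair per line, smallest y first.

√364 = [19; 12,1,2,3,1,8,1,3,2,1,12,38, …], period ℓ=12 (even) → k=11
step 0: (19, 1)  from 19·(1,0) + (0,1)
step 1: (229, 12)  from 12·(19,1) + (1,0)
step 2: (248, 13)  from 1·(229,12) + (19,1)
…
step 4: (2423, 127)  from 3·(725,38) + (248,13)
…
step 6: (27607, 1447)  from 8·(3148,165) + (2423,127)
…
step 8: (119872, 6283)  from 3·(30755,1612) + (27607,1447)
step 9: (270499, 14178)  from 2·(119872,6283) + (30755,1612)
step 10: (390371, 20461)  from 1·(270499,14178) + (119872,6283)
step 11: (4954951, 259710)  from 12·(390371,20461) + (270499,14178)
→ (4954951, 259710).  Check: 4954951²=24551539412401, 364·259710²=24551539412400, difference 1.
n=2: (4954951,259710)∘(4954951,259710) = (4954951·4954951+364·259710·259710, 4954951·259710+259710·4954951) = (49103078824801,2573700648420)
n=3: (49103078824801,2573700648420)∘(4954951,259710) = (4954951·49103078824801+364·259710·2573700648420, 4954951·2573700648420+259710·49103078824801) = (486606699052048124551,25505121203178395130)
n=4: (486606699052048124551,25505121203178395130)∘(4954951,259710) = (4954951·486606699052048124551+364·259710·25505121203178395130, 4954951·25505121203178395130+259710·486606699052048124551) = (4822224700149240710505379201,252753251621617410554928840)

4954951 259710
49103078824801 2573700648420
486606699052048124551 25505121203178395130
4822224700149240710505379201 252753251621617410554928840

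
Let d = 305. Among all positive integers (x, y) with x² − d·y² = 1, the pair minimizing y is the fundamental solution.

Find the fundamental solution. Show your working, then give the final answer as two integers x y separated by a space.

d=305: √d = [17; 2,6,2,34] (ℓ=4, even), read p_3/q_3
step 0: (17, 1)  from 17·(1,0) + (0,1)
step 1: (35, 2)  from 2·(17,1) + (1,0)
step 2: (227, 13)  from 6·(35,2) + (17,1)
step 3: (489, 28)  from 2·(227,13) + (35,2)
(x₁, y₁) = (489, 28);  489² − 305·28² = 1 ✓

489 28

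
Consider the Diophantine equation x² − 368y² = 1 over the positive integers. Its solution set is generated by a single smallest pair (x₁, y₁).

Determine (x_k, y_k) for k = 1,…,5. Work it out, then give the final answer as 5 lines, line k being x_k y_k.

1151 60
2649601 138120
6099380351 317952180
14040770918401 731925780240
32321848554778751 1684892828160300

√368 → a₀=19, period (5,2,5,38); ℓ=4 even so k=3
step 0: (19, 1)  from 19·(1,0) + (0,1)
step 1: (96, 5)  from 5·(19,1) + (1,0)
step 2: (211, 11)  from 2·(96,5) + (19,1)
step 3: (1151, 60)  from 5·(211,11) + (96,5)
→ (1151, 60).  Check: 1151²=1324801, 368·60²=1324800, difference 1.
(x_2, y_2) = (1151·1151 + 368·60·60, 1151·60 + 60·1151) = (2649601, 138120)
(x_3, y_3) = (1151·2649601 + 368·60·138120, 1151·138120 + 60·2649601) = (6099380351, 317952180)
(x_4, y_4) = (1151·6099380351 + 368·60·317952180, 1151·317952180 + 60·6099380351) = (14040770918401, 731925780240)
(x_5, y_5) = (1151·14040770918401 + 368·60·731925780240, 1151·731925780240 + 60·14040770918401) = (32321848554778751, 1684892828160300)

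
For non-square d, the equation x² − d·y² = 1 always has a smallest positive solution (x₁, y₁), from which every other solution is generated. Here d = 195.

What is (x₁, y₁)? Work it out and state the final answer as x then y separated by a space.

14 1

√195 → a₀=13, period (1,26); ℓ=2 even so k=1
k=0  a_k=13  p_k/q_k = 13/1
k=1  a_k=1  p_k/q_k = 14/1
fundamental: x₁=14, y₁=1  (since 196 − 195·1 = 1)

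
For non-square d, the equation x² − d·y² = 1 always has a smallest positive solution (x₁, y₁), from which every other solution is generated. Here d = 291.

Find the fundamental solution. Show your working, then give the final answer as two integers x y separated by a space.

[17; 17,34] for √291; ℓ=2 ⇒ convergent index 1
step 0: (17, 1)  from 17·(1,0) + (0,1)
step 1: (290, 17)  from 17·(17,1) + (1,0)
→ (290, 17).  Check: 290²=84100, 291·17²=84099, difference 1.

290 17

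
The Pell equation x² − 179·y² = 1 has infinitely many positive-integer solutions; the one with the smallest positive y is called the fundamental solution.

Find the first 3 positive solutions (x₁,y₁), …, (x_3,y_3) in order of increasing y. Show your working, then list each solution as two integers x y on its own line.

4190210 313191
35115719688199 2624672120220
294284479589372473370 21995854729733779209

√179 → a₀=13, period (2,1,1,1,3,…,1,2,26); ℓ=14 even so k=13
a_0=13:  p_0=13·1+0=13,  q_0=13·0+1=1
…
a_4=1:  p_4=1·67+40=107,  q_4=1·5+3=8
…
a_12=1:  p_12=1·1013292+575167=1588459,  q_12=1·75737+42990=118727
a_13=2:  p_13=2·1588459+1013292=4190210,  q_13=2·118727+75737=313191
fundamental: x₁=4190210, y₁=313191  (since 17557859844100 − 179·98088602481 = 1)
n=2: (4190210,313191)∘(4190210,313191) = (4190210·4190210+179·313191·313191, 4190210·313191+313191·4190210) = (35115719688199,2624672120220)
n=3: (35115719688199,2624672120220)∘(4190210,313191) = (4190210·35115719688199+179·313191·2624672120220, 4190210·2624672120220+313191·35115719688199) = (294284479589372473370,21995854729733779209)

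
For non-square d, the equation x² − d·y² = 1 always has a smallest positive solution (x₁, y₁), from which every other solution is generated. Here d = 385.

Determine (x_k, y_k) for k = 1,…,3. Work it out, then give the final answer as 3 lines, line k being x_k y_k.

√385 → a₀=19, period (1,1,1,1,1,…,1,1,38); ℓ=16 even so k=15
i=0: a=19 ⇒ p=19, q=1
…
i=3: a=1 ⇒ p=59, q=3
i=4: a=1 ⇒ p=98, q=5
…
i=8: a=2 ⇒ p=2021, q=103
…
i=10: a=3 ⇒ p=10262, q=523
…
i=12: a=1 ⇒ p=23271, q=1186
i=13: a=1 ⇒ p=36280, q=1849
i=14: a=1 ⇒ p=59551, q=3035
i=15: a=1 ⇒ p=95831, q=4884
→ (95831, 4884).  Check: 95831²=9183580561, 385·4884²=9183580560, difference 1.
(95831+4884√385)^2 = 18367161121 + 936077208√385
(95831+4884√385)^3 = 3520286834677271 + 179410429834812√385

95831 4884
18367161121 936077208
3520286834677271 179410429834812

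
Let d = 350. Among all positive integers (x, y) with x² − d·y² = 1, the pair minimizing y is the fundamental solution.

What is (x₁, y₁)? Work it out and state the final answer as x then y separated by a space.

449 24

√350 = [18; 1,2,2,2,1,36, …], period ℓ=6 (even) → k=5
k=0  a_k=18  p_k/q_k = 18/1
k=1  a_k=1  p_k/q_k = 19/1
…
k=4  a_k=2  p_k/q_k = 318/17
k=5  a_k=1  p_k/q_k = 449/24
fundamental: x₁=449, y₁=24  (since 201601 − 350·576 = 1)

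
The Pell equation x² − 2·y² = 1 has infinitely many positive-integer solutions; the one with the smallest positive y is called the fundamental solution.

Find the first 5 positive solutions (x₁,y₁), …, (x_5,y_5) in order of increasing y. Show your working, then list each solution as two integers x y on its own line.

3 2
17 12
99 70
577 408
3363 2378

√2 = [1; 2, …], period ℓ=1 (odd) → k=1
step 0: (1, 1)  from 1·(1,0) + (0,1)
step 1: (3, 2)  from 2·(1,1) + (1,0)
→ (3, 2).  Check: 3²=9, 2·2²=8, difference 1.
(x_2, y_2) = (3·3 + 2·2·2, 3·2 + 2·3) = (17, 12)
(x_3, y_3) = (3·17 + 2·2·12, 3·12 + 2·17) = (99, 70)
(x_4, y_4) = (3·99 + 2·2·70, 3·70 + 2·99) = (577, 408)
(x_5, y_5) = (3·577 + 2·2·408, 3·408 + 2·577) = (3363, 2378)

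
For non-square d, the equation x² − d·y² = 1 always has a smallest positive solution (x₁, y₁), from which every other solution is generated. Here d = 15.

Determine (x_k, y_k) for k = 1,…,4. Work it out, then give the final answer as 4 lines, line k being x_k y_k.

d=15: √d = [3; 1,6] (ℓ=2, even), read p_1/q_1
i=0: a=3 ⇒ p=3, q=1
i=1: a=1 ⇒ p=4, q=1
→ (4, 1).  Check: 4²=16, 15·1²=15, difference 1.
(x_2, y_2) = (4·4 + 15·1·1, 4·1 + 1·4) = (31, 8)
(x_3, y_3) = (4·31 + 15·1·8, 4·8 + 1·31) = (244, 63)
(x_4, y_4) = (4·244 + 15·1·63, 4·63 + 1·244) = (1921, 496)

4 1
31 8
244 63
1921 496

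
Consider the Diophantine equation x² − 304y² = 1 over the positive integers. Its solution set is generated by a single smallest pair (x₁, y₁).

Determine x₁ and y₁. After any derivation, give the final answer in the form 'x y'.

√304 = [17; 2,3,2,1,1,1,1,1,2,3,2,34, …], period ℓ=12 (even) → k=11
k=0  a_k=17  p_k/q_k = 17/1
…
k=5  a_k=1  p_k/q_k = 680/39
…
k=9  a_k=2  p_k/q_k = 7445/427
k=10  a_k=3  p_k/q_k = 25177/1444
k=11  a_k=2  p_k/q_k = 57799/3315
→ (57799, 3315).  Check: 57799²=3340724401, 304·3315²=3340724400, difference 1.

57799 3315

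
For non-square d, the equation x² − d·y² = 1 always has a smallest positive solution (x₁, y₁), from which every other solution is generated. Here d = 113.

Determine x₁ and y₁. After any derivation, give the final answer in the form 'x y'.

1204353 113296

√113 → a₀=10, period (1,1,1,2,2,1,1,1,20); ℓ=9 odd so k=17
a_0=10:  p_0=10·1+0=10,  q_0=10·0+1=1
a_1=1:  p_1=1·10+1=11,  q_1=1·1+0=1
a_2=1:  p_2=1·11+10=21,  q_2=1·1+1=2
a_3=1:  p_3=1·21+11=32,  q_3=1·2+1=3
…
a_6=1:  p_6=1·202+85=287,  q_6=1·19+8=27
…
a_8=1:  p_8=1·489+287=776,  q_8=1·46+27=73
…
a_10=1:  p_10=1·16009+776=16785,  q_10=1·1506+73=1579
a_11=1:  p_11=1·16785+16009=32794,  q_11=1·1579+1506=3085
a_12=1:  p_12=1·32794+16785=49579,  q_12=1·3085+1579=4664
a_13=2:  p_13=2·49579+32794=131952,  q_13=2·4664+3085=12413
a_14=2:  p_14=2·131952+49579=313483,  q_14=2·12413+4664=29490
a_15=1:  p_15=1·313483+131952=445435,  q_15=1·29490+12413=41903
a_16=1:  p_16=1·445435+313483=758918,  q_16=1·41903+29490=71393
a_17=1:  p_17=1·758918+445435=1204353,  q_17=1·71393+41903=113296
→ (1204353, 113296).  Check: 1204353²=1450466148609, 113·113296²=1450466148608, difference 1.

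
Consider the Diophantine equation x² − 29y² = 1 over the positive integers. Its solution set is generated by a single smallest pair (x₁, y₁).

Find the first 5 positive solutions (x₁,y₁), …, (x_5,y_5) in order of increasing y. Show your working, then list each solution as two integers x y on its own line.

d=29: √d = [5; 2,1,1,2,10] (ℓ=5, odd), read p_9/q_9
k=0  a_k=5  p_k/q_k = 5/1
k=1  a_k=2  p_k/q_k = 11/2
k=2  a_k=1  p_k/q_k = 16/3
k=3  a_k=1  p_k/q_k = 27/5
k=4  a_k=2  p_k/q_k = 70/13
k=5  a_k=10  p_k/q_k = 727/135
k=6  a_k=2  p_k/q_k = 1524/283
…
k=8  a_k=1  p_k/q_k = 3775/701
k=9  a_k=2  p_k/q_k = 9801/1820
(x₁, y₁) = (9801, 1820);  9801² − 29·1820² = 1 ✓
n=2: (9801,1820)∘(9801,1820) = (9801·9801+29·1820·1820, 9801·1820+1820·9801) = (192119201,35675640)
n=3: (192119201,35675640)∘(9801,1820) = (9801·192119201+29·1820·35675640, 9801·35675640+1820·192119201) = (3765920568201,699313893460)
n=4: (3765920568201,699313893460)∘(9801,1820) = (9801·3765920568201+29·1820·699313893460, 9801·699313893460+1820·3765920568201) = (73819574785756801,13707950903927280)
n=5: (73819574785756801,13707950903927280)∘(9801,1820) = (9801·73819574785756801+29·1820·13707950903927280, 9801·13707950903927280+1820·73819574785756801) = (1447011301184484245001,268703252919468649100)

9801 1820
192119201 35675640
3765920568201 699313893460
73819574785756801 13707950903927280
1447011301184484245001 268703252919468649100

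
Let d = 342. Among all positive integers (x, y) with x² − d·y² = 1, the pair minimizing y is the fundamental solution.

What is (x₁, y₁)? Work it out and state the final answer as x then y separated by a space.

37 2

√342 → a₀=18, period (2,36); ℓ=2 even so k=1
a_0=18:  p_0=18·1+0=18,  q_0=18·0+1=1
a_1=2:  p_1=2·18+1=37,  q_1=2·1+0=2
fundamental: x₁=37, y₁=2  (since 1369 − 342·4 = 1)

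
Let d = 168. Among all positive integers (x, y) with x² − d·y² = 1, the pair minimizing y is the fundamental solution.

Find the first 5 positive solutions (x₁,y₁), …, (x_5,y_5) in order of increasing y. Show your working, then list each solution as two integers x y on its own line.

√168 = [12; 1,24, …], period ℓ=2 (even) → k=1
step 0: (12, 1)  from 12·(1,0) + (0,1)
step 1: (13, 1)  from 1·(12,1) + (1,0)
→ (13, 1).  Check: 13²=169, 168·1²=168, difference 1.
(13+1√168)^2 = 337 + 26√168
(13+1√168)^3 = 8749 + 675√168
(13+1√168)^4 = 227137 + 17524√168
(13+1√168)^5 = 5896813 + 454949√168

13 1
337 26
8749 675
227137 17524
5896813 454949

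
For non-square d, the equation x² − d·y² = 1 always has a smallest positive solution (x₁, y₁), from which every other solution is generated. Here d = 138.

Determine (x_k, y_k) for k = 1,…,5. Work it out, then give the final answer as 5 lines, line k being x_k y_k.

47 4
4417 376
415151 35340
39019777 3321584
3667443887 312193556

[11; 1,2,1,22] for √138; ℓ=4 ⇒ convergent index 3
i=0: a=11 ⇒ p=11, q=1
i=1: a=1 ⇒ p=12, q=1
i=2: a=2 ⇒ p=35, q=3
i=3: a=1 ⇒ p=47, q=4
(x₁, y₁) = (47, 4);  47² − 138·4² = 1 ✓
(x_2, y_2) = (47·47 + 138·4·4, 47·4 + 4·47) = (4417, 376)
(x_3, y_3) = (47·4417 + 138·4·376, 47·376 + 4·4417) = (415151, 35340)
(x_4, y_4) = (47·415151 + 138·4·35340, 47·35340 + 4·415151) = (39019777, 3321584)
(x_5, y_5) = (47·39019777 + 138·4·3321584, 47·3321584 + 4·39019777) = (3667443887, 312193556)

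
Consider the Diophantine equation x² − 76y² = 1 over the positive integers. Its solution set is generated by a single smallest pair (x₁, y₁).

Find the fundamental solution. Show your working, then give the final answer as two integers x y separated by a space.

57799 6630

[8; 1,2,1,1,5,4,5,1,1,2,1,16] for √76; ℓ=12 ⇒ convergent index 11
i=0: a=8 ⇒ p=8, q=1
…
i=2: a=2 ⇒ p=26, q=3
i=3: a=1 ⇒ p=35, q=4
…
i=10: a=2 ⇒ p=41488, q=4759
i=11: a=1 ⇒ p=57799, q=6630
(x₁, y₁) = (57799, 6630);  57799² − 76·6630² = 1 ✓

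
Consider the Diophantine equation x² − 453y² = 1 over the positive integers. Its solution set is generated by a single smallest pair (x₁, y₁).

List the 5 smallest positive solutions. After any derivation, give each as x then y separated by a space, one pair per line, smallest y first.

1653751 77700
5469784740001 256992905400
18091323967121133751 850004548596233100
59837090203895614338960001 2811391744490881177810800
197911295523547060893371760093751 9298683817686228472822980388500

d=453: √d = [21; 3,1,1,10,14,10,1,1,3,42] (ℓ=10, even), read p_9/q_9
i=0: a=21 ⇒ p=21, q=1
…
i=4: a=10 ⇒ p=1575, q=74
…
i=8: a=1 ⇒ p=469329, q=22051
i=9: a=3 ⇒ p=1653751, q=77700
→ (1653751, 77700).  Check: 1653751²=2734892370001, 453·77700²=2734892370000, difference 1.
(x_2, y_2) = (1653751·1653751 + 453·77700·77700, 1653751·77700 + 77700·1653751) = (5469784740001, 256992905400)
(x_3, y_3) = (1653751·5469784740001 + 453·77700·256992905400, 1653751·256992905400 + 77700·5469784740001) = (18091323967121133751, 850004548596233100)
(x_4, y_4) = (1653751·18091323967121133751 + 453·77700·850004548596233100, 1653751·850004548596233100 + 77700·18091323967121133751) = (59837090203895614338960001, 2811391744490881177810800)
(x_5, y_5) = (1653751·59837090203895614338960001 + 453·77700·2811391744490881177810800, 1653751·2811391744490881177810800 + 77700·59837090203895614338960001) = (197911295523547060893371760093751, 9298683817686228472822980388500)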